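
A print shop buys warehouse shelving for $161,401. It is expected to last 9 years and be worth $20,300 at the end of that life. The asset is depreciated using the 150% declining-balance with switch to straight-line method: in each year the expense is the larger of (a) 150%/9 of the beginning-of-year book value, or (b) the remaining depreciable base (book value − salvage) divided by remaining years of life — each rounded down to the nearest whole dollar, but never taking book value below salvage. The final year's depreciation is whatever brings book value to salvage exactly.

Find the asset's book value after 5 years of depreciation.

Depreciable base = $161,401 − $20,300 = $141,101.
Year 1: DB = ⌊$161,401 × 150%/9⌋ = $26,900; SL = ⌊$141,101/9⌋ = $15,677 → take DB $26,900. Book value $134,501.
Year 2: DB = ⌊$134,501 × 150%/9⌋ = $22,416; SL = ⌊$114,201/8⌋ = $14,275 → take DB $22,416. Book value $112,085.
Year 3: DB = ⌊$112,085 × 150%/9⌋ = $18,680; SL = ⌊$91,785/7⌋ = $13,112 → take DB $18,680. Book value $93,405.
Year 4: DB = ⌊$93,405 × 150%/9⌋ = $15,567; SL = ⌊$73,105/6⌋ = $12,184 → take DB $15,567. Book value $77,838.
Year 5: DB = ⌊$77,838 × 150%/9⌋ = $12,973; SL = ⌊$57,538/5⌋ = $11,507 → take DB $12,973. Book value $64,865.

$64,865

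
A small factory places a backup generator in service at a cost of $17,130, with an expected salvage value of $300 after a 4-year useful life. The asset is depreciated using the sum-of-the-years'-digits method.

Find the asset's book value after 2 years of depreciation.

$5,349

Depreciable base = $17,130 − $300 = $16,830.
Sum of the years' digits = 4+3+2+1 = 10.
Year 1: $16,830 × 4/10 = $6,732. Book value $10,398.
Year 2: $16,830 × 3/10 = $5,049. Book value $5,349.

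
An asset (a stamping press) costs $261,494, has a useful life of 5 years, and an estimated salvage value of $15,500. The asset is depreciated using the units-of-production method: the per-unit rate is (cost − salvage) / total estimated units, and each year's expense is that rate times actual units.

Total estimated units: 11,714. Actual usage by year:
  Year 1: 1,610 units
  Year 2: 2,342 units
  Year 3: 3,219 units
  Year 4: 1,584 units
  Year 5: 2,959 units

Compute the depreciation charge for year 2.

$49,182

Depreciable base = $261,494 − $15,500 = $245,994.
Rate = $245,994 / 11,714 units = $21 per unit.
Year 1: 1,610 × $21 = $33,810. Book value $227,684.
Year 2: 2,342 × $21 = $49,182. Book value $178,502.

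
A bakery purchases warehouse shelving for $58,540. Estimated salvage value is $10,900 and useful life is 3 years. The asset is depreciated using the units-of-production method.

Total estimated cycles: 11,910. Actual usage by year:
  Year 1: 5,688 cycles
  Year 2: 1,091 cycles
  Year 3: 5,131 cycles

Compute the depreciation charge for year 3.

$20,524

Depreciable base = $58,540 − $10,900 = $47,640.
Rate = $47,640 / 11,910 cycles = $4 per cycle.
Year 1: 5,688 × $4 = $22,752. Book value $35,788.
Year 2: 1,091 × $4 = $4,364. Book value $31,424.
Year 3: 5,131 × $4 = $20,524. Book value $10,900.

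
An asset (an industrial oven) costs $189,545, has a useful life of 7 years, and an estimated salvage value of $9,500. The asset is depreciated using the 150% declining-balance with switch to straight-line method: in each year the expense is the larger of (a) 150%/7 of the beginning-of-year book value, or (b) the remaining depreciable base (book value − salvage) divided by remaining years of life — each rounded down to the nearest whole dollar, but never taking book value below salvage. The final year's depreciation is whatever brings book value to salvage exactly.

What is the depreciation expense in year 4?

$20,610

Depreciable base = $189,545 − $9,500 = $180,045.
Year 1: DB = ⌊$189,545 × 150%/7⌋ = $40,616; SL = ⌊$180,045/7⌋ = $25,720 → take DB $40,616. Book value $148,929.
Year 2: DB = ⌊$148,929 × 150%/7⌋ = $31,913; SL = ⌊$139,429/6⌋ = $23,238 → take DB $31,913. Book value $117,016.
Year 3: DB = ⌊$117,016 × 150%/7⌋ = $25,074; SL = ⌊$107,516/5⌋ = $21,503 → take DB $25,074. Book value $91,942.
Year 4: DB = ⌊$91,942 × 150%/7⌋ = $19,701; SL = ⌊$82,442/4⌋ = $20,610 → take SL $20,610. Book value $71,332.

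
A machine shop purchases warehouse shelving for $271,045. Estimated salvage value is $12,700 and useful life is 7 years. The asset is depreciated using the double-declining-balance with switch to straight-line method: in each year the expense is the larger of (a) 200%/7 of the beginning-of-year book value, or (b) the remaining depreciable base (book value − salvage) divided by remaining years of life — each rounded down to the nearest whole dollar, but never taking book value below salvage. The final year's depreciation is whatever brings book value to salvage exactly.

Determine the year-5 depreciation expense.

$20,158

Depreciable base = $271,045 − $12,700 = $258,345.
Year 1: DB = ⌊$271,045 × 200%/7⌋ = $77,441; SL = ⌊$258,345/7⌋ = $36,906 → take DB $77,441. Book value $193,604.
Year 2: DB = ⌊$193,604 × 200%/7⌋ = $55,315; SL = ⌊$180,904/6⌋ = $30,150 → take DB $55,315. Book value $138,289.
Year 3: DB = ⌊$138,289 × 200%/7⌋ = $39,511; SL = ⌊$125,589/5⌋ = $25,117 → take DB $39,511. Book value $98,778.
Year 4: DB = ⌊$98,778 × 200%/7⌋ = $28,222; SL = ⌊$86,078/4⌋ = $21,519 → take DB $28,222. Book value $70,556.
Year 5: DB = ⌊$70,556 × 200%/7⌋ = $20,158; SL = ⌊$57,856/3⌋ = $19,285 → take DB $20,158. Book value $50,398.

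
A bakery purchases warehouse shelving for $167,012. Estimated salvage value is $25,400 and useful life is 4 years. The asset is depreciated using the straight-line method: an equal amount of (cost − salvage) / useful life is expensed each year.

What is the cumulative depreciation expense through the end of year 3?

Depreciable base = $167,012 − $25,400 = $141,612.
Annual expense = $141,612 / 4 = $35,403.
End of year 1: book value $131,609.
End of year 2: book value $96,206.
End of year 3: book value $60,803.
Accumulated through year 3 = $167,012 − $60,803 = $106,209.

$106,209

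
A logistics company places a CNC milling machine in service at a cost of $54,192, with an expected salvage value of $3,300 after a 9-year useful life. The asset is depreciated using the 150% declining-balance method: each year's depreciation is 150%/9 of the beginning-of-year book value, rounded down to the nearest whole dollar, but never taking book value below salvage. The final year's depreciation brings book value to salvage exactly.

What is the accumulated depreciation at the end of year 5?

$32,412

Depreciable base = $54,192 − $3,300 = $50,892.
Year 1: ⌊$54,192 × 150%/9⌋ = $9,032. Book value $45,160.
Year 2: ⌊$45,160 × 150%/9⌋ = $7,526. Book value $37,634.
Year 3: ⌊$37,634 × 150%/9⌋ = $6,272. Book value $31,362.
Year 4: ⌊$31,362 × 150%/9⌋ = $5,227. Book value $26,135.
Year 5: ⌊$26,135 × 150%/9⌋ = $4,355. Book value $21,780.
Accumulated through year 5 = $54,192 − $21,780 = $32,412.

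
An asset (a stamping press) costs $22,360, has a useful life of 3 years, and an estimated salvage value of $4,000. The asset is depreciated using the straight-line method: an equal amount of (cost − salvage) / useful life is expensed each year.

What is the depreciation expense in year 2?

$6,120

Depreciable base = $22,360 − $4,000 = $18,360.
Annual expense = $18,360 / 3 = $6,120.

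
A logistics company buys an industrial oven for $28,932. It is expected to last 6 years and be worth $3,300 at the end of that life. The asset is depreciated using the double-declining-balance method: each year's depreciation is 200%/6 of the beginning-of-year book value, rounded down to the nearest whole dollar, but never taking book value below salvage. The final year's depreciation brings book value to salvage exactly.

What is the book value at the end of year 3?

Depreciable base = $28,932 − $3,300 = $25,632.
Year 1: ⌊$28,932 × 200%/6⌋ = $9,644. Book value $19,288.
Year 2: ⌊$19,288 × 200%/6⌋ = $6,429. Book value $12,859.
Year 3: ⌊$12,859 × 200%/6⌋ = $4,286. Book value $8,573.

$8,573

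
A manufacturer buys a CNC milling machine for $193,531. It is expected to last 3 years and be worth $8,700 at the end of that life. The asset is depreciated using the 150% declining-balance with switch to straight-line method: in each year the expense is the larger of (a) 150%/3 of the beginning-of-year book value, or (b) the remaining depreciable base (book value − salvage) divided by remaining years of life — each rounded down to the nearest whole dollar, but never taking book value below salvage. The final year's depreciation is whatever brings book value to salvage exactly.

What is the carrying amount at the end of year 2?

$48,383

Depreciable base = $193,531 − $8,700 = $184,831.
Year 1: DB = ⌊$193,531 × 150%/3⌋ = $96,765; SL = ⌊$184,831/3⌋ = $61,610 → take DB $96,765. Book value $96,766.
Year 2: DB = ⌊$96,766 × 150%/3⌋ = $48,383; SL = ⌊$88,066/2⌋ = $44,033 → take DB $48,383. Book value $48,383.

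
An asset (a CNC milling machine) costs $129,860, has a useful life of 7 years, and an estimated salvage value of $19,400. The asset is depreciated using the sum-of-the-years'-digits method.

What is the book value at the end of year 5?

$31,235

Depreciable base = $129,860 − $19,400 = $110,460.
Sum of the years' digits = 7+6+5+4+3+2+1 = 28.
Year 1: $110,460 × 7/28 = $27,615. Book value $102,245.
Year 2: $110,460 × 6/28 = $23,670. Book value $78,575.
Year 3: $110,460 × 5/28 = $19,725. Book value $58,850.
Year 4: $110,460 × 4/28 = $15,780. Book value $43,070.
Year 5: $110,460 × 3/28 = $11,835. Book value $31,235.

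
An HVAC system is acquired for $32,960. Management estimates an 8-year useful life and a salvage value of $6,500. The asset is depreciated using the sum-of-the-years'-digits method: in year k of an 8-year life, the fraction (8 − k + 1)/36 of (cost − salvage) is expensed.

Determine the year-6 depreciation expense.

$2,205

Depreciable base = $32,960 − $6,500 = $26,460.
Sum of the years' digits = 8+7+6+5+4+3+2+1 = 36.
Year 1: $26,460 × 8/36 = $5,880. Book value $27,080.
Year 2: $26,460 × 7/36 = $5,145. Book value $21,935.
Year 3: $26,460 × 6/36 = $4,410. Book value $17,525.
Year 4: $26,460 × 5/36 = $3,675. Book value $13,850.
Year 5: $26,460 × 4/36 = $2,940. Book value $10,910.
Year 6: $26,460 × 3/36 = $2,205. Book value $8,705.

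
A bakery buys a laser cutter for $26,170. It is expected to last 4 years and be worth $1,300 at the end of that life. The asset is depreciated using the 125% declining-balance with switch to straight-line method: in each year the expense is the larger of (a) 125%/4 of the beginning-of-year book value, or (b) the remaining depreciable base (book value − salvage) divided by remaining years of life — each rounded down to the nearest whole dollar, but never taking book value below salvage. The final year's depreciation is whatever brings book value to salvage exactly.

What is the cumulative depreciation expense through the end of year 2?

Depreciable base = $26,170 − $1,300 = $24,870.
Year 1: DB = ⌊$26,170 × 125%/4⌋ = $8,178; SL = ⌊$24,870/4⌋ = $6,217 → take DB $8,178. Book value $17,992.
Year 2: DB = ⌊$17,992 × 125%/4⌋ = $5,622; SL = ⌊$16,692/3⌋ = $5,564 → take DB $5,622. Book value $12,370.
Accumulated through year 2 = $26,170 − $12,370 = $13,800.

$13,800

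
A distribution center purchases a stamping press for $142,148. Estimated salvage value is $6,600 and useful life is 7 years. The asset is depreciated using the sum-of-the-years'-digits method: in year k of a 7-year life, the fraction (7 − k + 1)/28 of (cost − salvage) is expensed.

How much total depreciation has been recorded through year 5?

$121,025

Depreciable base = $142,148 − $6,600 = $135,548.
Sum of the years' digits = 7+6+5+4+3+2+1 = 28.
Year 1: $135,548 × 7/28 = $33,887. Book value $108,261.
Year 2: $135,548 × 6/28 = $29,046. Book value $79,215.
Year 3: $135,548 × 5/28 = $24,205. Book value $55,010.
Year 4: $135,548 × 4/28 = $19,364. Book value $35,646.
Year 5: $135,548 × 3/28 = $14,523. Book value $21,123.
Accumulated through year 5 = $142,148 − $21,123 = $121,025.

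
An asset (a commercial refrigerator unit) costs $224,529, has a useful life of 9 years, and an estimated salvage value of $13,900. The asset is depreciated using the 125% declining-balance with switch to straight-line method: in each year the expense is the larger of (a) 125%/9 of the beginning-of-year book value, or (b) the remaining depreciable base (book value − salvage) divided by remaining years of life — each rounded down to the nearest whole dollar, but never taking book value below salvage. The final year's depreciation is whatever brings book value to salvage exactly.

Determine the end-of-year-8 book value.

Depreciable base = $224,529 − $13,900 = $210,629.
Year 1: DB = ⌊$224,529 × 125%/9⌋ = $31,184; SL = ⌊$210,629/9⌋ = $23,403 → take DB $31,184. Book value $193,345.
Year 2: DB = ⌊$193,345 × 125%/9⌋ = $26,853; SL = ⌊$179,445/8⌋ = $22,430 → take DB $26,853. Book value $166,492.
Year 3: DB = ⌊$166,492 × 125%/9⌋ = $23,123; SL = ⌊$152,592/7⌋ = $21,798 → take DB $23,123. Book value $143,369.
Year 4: DB = ⌊$143,369 × 125%/9⌋ = $19,912; SL = ⌊$129,469/6⌋ = $21,578 → take SL $21,578. Book value $121,791.
Year 5: DB = ⌊$121,791 × 125%/9⌋ = $16,915; SL = ⌊$107,891/5⌋ = $21,578 → take SL $21,578. Book value $100,213.
Year 6: DB = ⌊$100,213 × 125%/9⌋ = $13,918; SL = ⌊$86,313/4⌋ = $21,578 → take SL $21,578. Book value $78,635.
Year 7: DB = ⌊$78,635 × 125%/9⌋ = $10,921; SL = ⌊$64,735/3⌋ = $21,578 → take SL $21,578. Book value $57,057.
Year 8: DB = ⌊$57,057 × 125%/9⌋ = $7,924; SL = ⌊$43,157/2⌋ = $21,578 → take SL $21,578. Book value $35,479.

$35,479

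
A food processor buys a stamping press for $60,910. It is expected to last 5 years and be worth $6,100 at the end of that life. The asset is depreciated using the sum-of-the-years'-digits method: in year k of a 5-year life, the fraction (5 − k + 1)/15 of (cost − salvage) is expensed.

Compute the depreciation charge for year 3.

Depreciable base = $60,910 − $6,100 = $54,810.
Sum of the years' digits = 5+4+3+2+1 = 15.
Year 1: $54,810 × 5/15 = $18,270. Book value $42,640.
Year 2: $54,810 × 4/15 = $14,616. Book value $28,024.
Year 3: $54,810 × 3/15 = $10,962. Book value $17,062.

$10,962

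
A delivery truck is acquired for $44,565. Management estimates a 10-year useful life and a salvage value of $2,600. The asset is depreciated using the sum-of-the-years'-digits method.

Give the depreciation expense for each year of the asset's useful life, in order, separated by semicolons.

Depreciable base = $44,565 − $2,600 = $41,965.
Sum of the years' digits = 10+9+8+7+6+5+4+3+2+1 = 55.
Year 1: $41,965 × 10/55 = $7,630. Book value $36,935.
Year 2: $41,965 × 9/55 = $6,867. Book value $30,068.
Year 3: $41,965 × 8/55 = $6,104. Book value $23,964.
Year 4: $41,965 × 7/55 = $5,341. Book value $18,623.
Year 5: $41,965 × 6/55 = $4,578. Book value $14,045.
Year 6: $41,965 × 5/55 = $3,815. Book value $10,230.
Year 7: $41,965 × 4/55 = $3,052. Book value $7,178.
Year 8: $41,965 × 3/55 = $2,289. Book value $4,889.
Year 9: $41,965 × 2/55 = $1,526. Book value $3,363.
Year 10: $41,965 × 1/55 = $763. Book value $2,600.

$7,630; $6,867; $6,104; $5,341; $4,578; $3,815; $3,052; $2,289; $1,526; $763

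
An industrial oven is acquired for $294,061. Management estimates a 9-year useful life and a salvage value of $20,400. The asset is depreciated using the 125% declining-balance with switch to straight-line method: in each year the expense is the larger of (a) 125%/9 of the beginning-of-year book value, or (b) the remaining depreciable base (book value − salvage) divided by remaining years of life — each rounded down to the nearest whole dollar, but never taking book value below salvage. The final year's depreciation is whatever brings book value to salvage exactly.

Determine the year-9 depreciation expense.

Depreciable base = $294,061 − $20,400 = $273,661.
Year 1: DB = ⌊$294,061 × 125%/9⌋ = $40,841; SL = ⌊$273,661/9⌋ = $30,406 → take DB $40,841. Book value $253,220.
Year 2: DB = ⌊$253,220 × 125%/9⌋ = $35,169; SL = ⌊$232,820/8⌋ = $29,102 → take DB $35,169. Book value $218,051.
Year 3: DB = ⌊$218,051 × 125%/9⌋ = $30,284; SL = ⌊$197,651/7⌋ = $28,235 → take DB $30,284. Book value $187,767.
Year 4: DB = ⌊$187,767 × 125%/9⌋ = $26,078; SL = ⌊$167,367/6⌋ = $27,894 → take SL $27,894. Book value $159,873.
Year 5: DB = ⌊$159,873 × 125%/9⌋ = $22,204; SL = ⌊$139,473/5⌋ = $27,894 → take SL $27,894. Book value $131,979.
Year 6: DB = ⌊$131,979 × 125%/9⌋ = $18,330; SL = ⌊$111,579/4⌋ = $27,894 → take SL $27,894. Book value $104,085.
Year 7: DB = ⌊$104,085 × 125%/9⌋ = $14,456; SL = ⌊$83,685/3⌋ = $27,895 → take SL $27,895. Book value $76,190.
Year 8: DB = ⌊$76,190 × 125%/9⌋ = $10,581; SL = ⌊$55,790/2⌋ = $27,895 → take SL $27,895. Book value $48,295.
Year 9 (final): $48,295 − $20,400 = $27,895. Book value $20,400.

$27,895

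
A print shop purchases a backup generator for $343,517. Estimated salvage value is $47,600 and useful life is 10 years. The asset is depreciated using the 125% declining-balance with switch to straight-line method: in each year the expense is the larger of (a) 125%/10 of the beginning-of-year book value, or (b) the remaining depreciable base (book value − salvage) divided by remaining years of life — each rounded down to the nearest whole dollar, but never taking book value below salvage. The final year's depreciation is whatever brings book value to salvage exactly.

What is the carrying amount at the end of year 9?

Depreciable base = $343,517 − $47,600 = $295,917.
Year 1: DB = ⌊$343,517 × 125%/10⌋ = $42,939; SL = ⌊$295,917/10⌋ = $29,591 → take DB $42,939. Book value $300,578.
Year 2: DB = ⌊$300,578 × 125%/10⌋ = $37,572; SL = ⌊$252,978/9⌋ = $28,108 → take DB $37,572. Book value $263,006.
Year 3: DB = ⌊$263,006 × 125%/10⌋ = $32,875; SL = ⌊$215,406/8⌋ = $26,925 → take DB $32,875. Book value $230,131.
Year 4: DB = ⌊$230,131 × 125%/10⌋ = $28,766; SL = ⌊$182,531/7⌋ = $26,075 → take DB $28,766. Book value $201,365.
Year 5: DB = ⌊$201,365 × 125%/10⌋ = $25,170; SL = ⌊$153,765/6⌋ = $25,627 → take SL $25,627. Book value $175,738.
Year 6: DB = ⌊$175,738 × 125%/10⌋ = $21,967; SL = ⌊$128,138/5⌋ = $25,627 → take SL $25,627. Book value $150,111.
Year 7: DB = ⌊$150,111 × 125%/10⌋ = $18,763; SL = ⌊$102,511/4⌋ = $25,627 → take SL $25,627. Book value $124,484.
Year 8: DB = ⌊$124,484 × 125%/10⌋ = $15,560; SL = ⌊$76,884/3⌋ = $25,628 → take SL $25,628. Book value $98,856.
Year 9: DB = ⌊$98,856 × 125%/10⌋ = $12,357; SL = ⌊$51,256/2⌋ = $25,628 → take SL $25,628. Book value $73,228.

$73,228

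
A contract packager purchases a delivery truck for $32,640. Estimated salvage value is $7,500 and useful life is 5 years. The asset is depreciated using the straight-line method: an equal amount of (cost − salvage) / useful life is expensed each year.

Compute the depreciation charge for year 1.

$5,028

Depreciable base = $32,640 − $7,500 = $25,140.
Annual expense = $25,140 / 5 = $5,028.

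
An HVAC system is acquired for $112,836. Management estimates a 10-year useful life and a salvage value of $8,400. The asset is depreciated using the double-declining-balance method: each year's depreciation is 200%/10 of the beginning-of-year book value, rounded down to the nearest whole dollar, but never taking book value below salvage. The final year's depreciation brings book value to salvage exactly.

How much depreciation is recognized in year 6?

Depreciable base = $112,836 − $8,400 = $104,436.
Year 1: ⌊$112,836 × 200%/10⌋ = $22,567. Book value $90,269.
Year 2: ⌊$90,269 × 200%/10⌋ = $18,053. Book value $72,216.
Year 3: ⌊$72,216 × 200%/10⌋ = $14,443. Book value $57,773.
Year 4: ⌊$57,773 × 200%/10⌋ = $11,554. Book value $46,219.
Year 5: ⌊$46,219 × 200%/10⌋ = $9,243. Book value $36,976.
Year 6: ⌊$36,976 × 200%/10⌋ = $7,395. Book value $29,581.

$7,395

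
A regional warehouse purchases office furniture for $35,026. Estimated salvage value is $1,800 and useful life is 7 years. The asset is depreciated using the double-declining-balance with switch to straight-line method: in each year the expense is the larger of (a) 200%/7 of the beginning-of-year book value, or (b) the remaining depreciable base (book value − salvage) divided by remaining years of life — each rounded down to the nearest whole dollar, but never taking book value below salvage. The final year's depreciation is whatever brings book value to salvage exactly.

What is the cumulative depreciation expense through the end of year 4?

Depreciable base = $35,026 − $1,800 = $33,226.
Year 1: DB = ⌊$35,026 × 200%/7⌋ = $10,007; SL = ⌊$33,226/7⌋ = $4,746 → take DB $10,007. Book value $25,019.
Year 2: DB = ⌊$25,019 × 200%/7⌋ = $7,148; SL = ⌊$23,219/6⌋ = $3,869 → take DB $7,148. Book value $17,871.
Year 3: DB = ⌊$17,871 × 200%/7⌋ = $5,106; SL = ⌊$16,071/5⌋ = $3,214 → take DB $5,106. Book value $12,765.
Year 4: DB = ⌊$12,765 × 200%/7⌋ = $3,647; SL = ⌊$10,965/4⌋ = $2,741 → take DB $3,647. Book value $9,118.
Accumulated through year 4 = $35,026 − $9,118 = $25,908.

$25,908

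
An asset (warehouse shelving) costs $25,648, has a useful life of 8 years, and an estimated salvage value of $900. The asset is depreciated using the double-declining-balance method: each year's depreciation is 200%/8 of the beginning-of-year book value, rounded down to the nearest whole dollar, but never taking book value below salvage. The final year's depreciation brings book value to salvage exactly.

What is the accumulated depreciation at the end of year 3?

$14,827

Depreciable base = $25,648 − $900 = $24,748.
Year 1: ⌊$25,648 × 200%/8⌋ = $6,412. Book value $19,236.
Year 2: ⌊$19,236 × 200%/8⌋ = $4,809. Book value $14,427.
Year 3: ⌊$14,427 × 200%/8⌋ = $3,606. Book value $10,821.
Accumulated through year 3 = $25,648 − $10,821 = $14,827.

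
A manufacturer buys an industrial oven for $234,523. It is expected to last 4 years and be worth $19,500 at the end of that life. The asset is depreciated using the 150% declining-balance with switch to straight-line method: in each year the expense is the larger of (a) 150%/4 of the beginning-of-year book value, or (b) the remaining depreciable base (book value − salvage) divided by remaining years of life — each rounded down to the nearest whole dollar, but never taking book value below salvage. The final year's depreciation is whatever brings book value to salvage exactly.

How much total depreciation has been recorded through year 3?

Depreciable base = $234,523 − $19,500 = $215,023.
Year 1: DB = ⌊$234,523 × 150%/4⌋ = $87,946; SL = ⌊$215,023/4⌋ = $53,755 → take DB $87,946. Book value $146,577.
Year 2: DB = ⌊$146,577 × 150%/4⌋ = $54,966; SL = ⌊$127,077/3⌋ = $42,359 → take DB $54,966. Book value $91,611.
Year 3: DB = ⌊$91,611 × 150%/4⌋ = $34,354; SL = ⌊$72,111/2⌋ = $36,055 → take SL $36,055. Book value $55,556.
Accumulated through year 3 = $234,523 − $55,556 = $178,967.

$178,967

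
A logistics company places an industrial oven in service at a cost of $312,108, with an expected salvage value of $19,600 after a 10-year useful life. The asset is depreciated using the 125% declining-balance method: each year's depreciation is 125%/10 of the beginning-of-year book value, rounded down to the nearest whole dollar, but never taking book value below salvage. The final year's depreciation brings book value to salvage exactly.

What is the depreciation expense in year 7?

Depreciable base = $312,108 − $19,600 = $292,508.
Year 1: ⌊$312,108 × 125%/10⌋ = $39,013. Book value $273,095.
Year 2: ⌊$273,095 × 125%/10⌋ = $34,136. Book value $238,959.
Year 3: ⌊$238,959 × 125%/10⌋ = $29,869. Book value $209,090.
Year 4: ⌊$209,090 × 125%/10⌋ = $26,136. Book value $182,954.
Year 5: ⌊$182,954 × 125%/10⌋ = $22,869. Book value $160,085.
Year 6: ⌊$160,085 × 125%/10⌋ = $20,010. Book value $140,075.
Year 7: ⌊$140,075 × 125%/10⌋ = $17,509. Book value $122,566.

$17,509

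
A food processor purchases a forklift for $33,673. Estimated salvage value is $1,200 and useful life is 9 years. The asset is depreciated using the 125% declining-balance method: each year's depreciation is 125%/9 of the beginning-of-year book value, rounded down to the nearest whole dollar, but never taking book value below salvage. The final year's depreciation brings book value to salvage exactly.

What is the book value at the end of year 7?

Depreciable base = $33,673 − $1,200 = $32,473.
Year 1: ⌊$33,673 × 125%/9⌋ = $4,676. Book value $28,997.
Year 2: ⌊$28,997 × 125%/9⌋ = $4,027. Book value $24,970.
Year 3: ⌊$24,970 × 125%/9⌋ = $3,468. Book value $21,502.
Year 4: ⌊$21,502 × 125%/9⌋ = $2,986. Book value $18,516.
Year 5: ⌊$18,516 × 125%/9⌋ = $2,571. Book value $15,945.
Year 6: ⌊$15,945 × 125%/9⌋ = $2,214. Book value $13,731.
Year 7: ⌊$13,731 × 125%/9⌋ = $1,907. Book value $11,824.

$11,824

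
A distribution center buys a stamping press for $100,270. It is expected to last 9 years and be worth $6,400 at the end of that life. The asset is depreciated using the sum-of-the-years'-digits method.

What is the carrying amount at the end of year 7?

Depreciable base = $100,270 − $6,400 = $93,870.
Sum of the years' digits = 9+8+7+6+5+4+3+2+1 = 45.
Year 1: $93,870 × 9/45 = $18,774. Book value $81,496.
Year 2: $93,870 × 8/45 = $16,688. Book value $64,808.
Year 3: $93,870 × 7/45 = $14,602. Book value $50,206.
Year 4: $93,870 × 6/45 = $12,516. Book value $37,690.
Year 5: $93,870 × 5/45 = $10,430. Book value $27,260.
Year 6: $93,870 × 4/45 = $8,344. Book value $18,916.
Year 7: $93,870 × 3/45 = $6,258. Book value $12,658.

$12,658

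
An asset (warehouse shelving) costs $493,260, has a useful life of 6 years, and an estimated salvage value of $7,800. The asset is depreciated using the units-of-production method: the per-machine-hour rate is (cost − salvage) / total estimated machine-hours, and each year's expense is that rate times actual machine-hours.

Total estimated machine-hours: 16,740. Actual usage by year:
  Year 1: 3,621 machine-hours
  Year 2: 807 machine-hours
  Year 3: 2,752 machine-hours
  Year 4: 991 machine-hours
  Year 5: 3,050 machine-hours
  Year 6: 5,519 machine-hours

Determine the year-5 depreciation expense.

Depreciable base = $493,260 − $7,800 = $485,460.
Rate = $485,460 / 16,740 machine-hours = $29 per machine-hour.
Year 1: 3,621 × $29 = $105,009. Book value $388,251.
Year 2: 807 × $29 = $23,403. Book value $364,848.
Year 3: 2,752 × $29 = $79,808. Book value $285,040.
Year 4: 991 × $29 = $28,739. Book value $256,301.
Year 5: 3,050 × $29 = $88,450. Book value $167,851.

$88,450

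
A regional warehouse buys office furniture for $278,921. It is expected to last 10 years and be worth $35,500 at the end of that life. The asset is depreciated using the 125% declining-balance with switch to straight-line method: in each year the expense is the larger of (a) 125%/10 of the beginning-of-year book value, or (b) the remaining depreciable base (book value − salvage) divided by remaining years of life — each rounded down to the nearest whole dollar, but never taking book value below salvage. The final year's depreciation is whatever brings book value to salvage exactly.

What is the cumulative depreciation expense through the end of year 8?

$200,754

Depreciable base = $278,921 − $35,500 = $243,421.
Year 1: DB = ⌊$278,921 × 125%/10⌋ = $34,865; SL = ⌊$243,421/10⌋ = $24,342 → take DB $34,865. Book value $244,056.
Year 2: DB = ⌊$244,056 × 125%/10⌋ = $30,507; SL = ⌊$208,556/9⌋ = $23,172 → take DB $30,507. Book value $213,549.
Year 3: DB = ⌊$213,549 × 125%/10⌋ = $26,693; SL = ⌊$178,049/8⌋ = $22,256 → take DB $26,693. Book value $186,856.
Year 4: DB = ⌊$186,856 × 125%/10⌋ = $23,357; SL = ⌊$151,356/7⌋ = $21,622 → take DB $23,357. Book value $163,499.
Year 5: DB = ⌊$163,499 × 125%/10⌋ = $20,437; SL = ⌊$127,999/6⌋ = $21,333 → take SL $21,333. Book value $142,166.
Year 6: DB = ⌊$142,166 × 125%/10⌋ = $17,770; SL = ⌊$106,666/5⌋ = $21,333 → take SL $21,333. Book value $120,833.
Year 7: DB = ⌊$120,833 × 125%/10⌋ = $15,104; SL = ⌊$85,333/4⌋ = $21,333 → take SL $21,333. Book value $99,500.
Year 8: DB = ⌊$99,500 × 125%/10⌋ = $12,437; SL = ⌊$64,000/3⌋ = $21,333 → take SL $21,333. Book value $78,167.
Accumulated through year 8 = $278,921 − $78,167 = $200,754.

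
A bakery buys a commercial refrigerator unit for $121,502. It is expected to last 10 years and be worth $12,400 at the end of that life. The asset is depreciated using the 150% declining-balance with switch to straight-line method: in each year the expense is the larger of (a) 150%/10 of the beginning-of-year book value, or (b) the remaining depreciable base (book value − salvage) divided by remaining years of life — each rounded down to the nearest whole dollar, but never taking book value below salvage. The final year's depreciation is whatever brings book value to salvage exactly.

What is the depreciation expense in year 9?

Depreciable base = $121,502 − $12,400 = $109,102.
Year 1: DB = ⌊$121,502 × 150%/10⌋ = $18,225; SL = ⌊$109,102/10⌋ = $10,910 → take DB $18,225. Book value $103,277.
Year 2: DB = ⌊$103,277 × 150%/10⌋ = $15,491; SL = ⌊$90,877/9⌋ = $10,097 → take DB $15,491. Book value $87,786.
Year 3: DB = ⌊$87,786 × 150%/10⌋ = $13,167; SL = ⌊$75,386/8⌋ = $9,423 → take DB $13,167. Book value $74,619.
Year 4: DB = ⌊$74,619 × 150%/10⌋ = $11,192; SL = ⌊$62,219/7⌋ = $8,888 → take DB $11,192. Book value $63,427.
Year 5: DB = ⌊$63,427 × 150%/10⌋ = $9,514; SL = ⌊$51,027/6⌋ = $8,504 → take DB $9,514. Book value $53,913.
Year 6: DB = ⌊$53,913 × 150%/10⌋ = $8,086; SL = ⌊$41,513/5⌋ = $8,302 → take SL $8,302. Book value $45,611.
Year 7: DB = ⌊$45,611 × 150%/10⌋ = $6,841; SL = ⌊$33,211/4⌋ = $8,302 → take SL $8,302. Book value $37,309.
Year 8: DB = ⌊$37,309 × 150%/10⌋ = $5,596; SL = ⌊$24,909/3⌋ = $8,303 → take SL $8,303. Book value $29,006.
Year 9: DB = ⌊$29,006 × 150%/10⌋ = $4,350; SL = ⌊$16,606/2⌋ = $8,303 → take SL $8,303. Book value $20,703.

$8,303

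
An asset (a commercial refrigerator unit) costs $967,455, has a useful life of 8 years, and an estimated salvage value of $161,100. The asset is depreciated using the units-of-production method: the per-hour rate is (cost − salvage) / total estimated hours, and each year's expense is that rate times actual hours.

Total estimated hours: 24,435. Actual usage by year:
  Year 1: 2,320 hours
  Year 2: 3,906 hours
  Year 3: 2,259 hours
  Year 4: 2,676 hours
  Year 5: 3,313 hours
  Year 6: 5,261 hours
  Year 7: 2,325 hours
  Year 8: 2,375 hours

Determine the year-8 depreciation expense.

$78,375

Depreciable base = $967,455 − $161,100 = $806,355.
Rate = $806,355 / 24,435 hours = $33 per hour.
Year 1: 2,320 × $33 = $76,560. Book value $890,895.
Year 2: 3,906 × $33 = $128,898. Book value $761,997.
Year 3: 2,259 × $33 = $74,547. Book value $687,450.
Year 4: 2,676 × $33 = $88,308. Book value $599,142.
Year 5: 3,313 × $33 = $109,329. Book value $489,813.
Year 6: 5,261 × $33 = $173,613. Book value $316,200.
Year 7: 2,325 × $33 = $76,725. Book value $239,475.
Year 8: 2,375 × $33 = $78,375. Book value $161,100.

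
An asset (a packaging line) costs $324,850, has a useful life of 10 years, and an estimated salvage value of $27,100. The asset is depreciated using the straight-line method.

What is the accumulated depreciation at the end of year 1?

Depreciable base = $324,850 − $27,100 = $297,750.
Annual expense = $297,750 / 10 = $29,775.
End of year 1: book value $295,075.
Accumulated through year 1 = $324,850 − $295,075 = $29,775.

$29,775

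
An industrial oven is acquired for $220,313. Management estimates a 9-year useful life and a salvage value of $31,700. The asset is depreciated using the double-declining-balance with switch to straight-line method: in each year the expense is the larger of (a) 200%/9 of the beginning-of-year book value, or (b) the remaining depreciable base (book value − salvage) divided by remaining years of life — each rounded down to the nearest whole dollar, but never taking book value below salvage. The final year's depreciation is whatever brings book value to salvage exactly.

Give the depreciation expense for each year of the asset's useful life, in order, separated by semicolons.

$48,958; $38,078; $29,617; $23,035; $17,916; $13,935; $10,838; $6,236; $0

Depreciable base = $220,313 − $31,700 = $188,613.
Year 1: DB = ⌊$220,313 × 200%/9⌋ = $48,958; SL = ⌊$188,613/9⌋ = $20,957 → take DB $48,958. Book value $171,355.
Year 2: DB = ⌊$171,355 × 200%/9⌋ = $38,078; SL = ⌊$139,655/8⌋ = $17,456 → take DB $38,078. Book value $133,277.
Year 3: DB = ⌊$133,277 × 200%/9⌋ = $29,617; SL = ⌊$101,577/7⌋ = $14,511 → take DB $29,617. Book value $103,660.
Year 4: DB = ⌊$103,660 × 200%/9⌋ = $23,035; SL = ⌊$71,960/6⌋ = $11,993 → take DB $23,035. Book value $80,625.
Year 5: DB = ⌊$80,625 × 200%/9⌋ = $17,916; SL = ⌊$48,925/5⌋ = $9,785 → take DB $17,916. Book value $62,709.
Year 6: DB = ⌊$62,709 × 200%/9⌋ = $13,935; SL = ⌊$31,009/4⌋ = $7,752 → take DB $13,935. Book value $48,774.
Year 7: DB = ⌊$48,774 × 200%/9⌋ = $10,838; SL = ⌊$17,074/3⌋ = $5,691 → take DB $10,838. Book value $37,936.
Year 8: DB = ⌊$37,936 × 200%/9⌋ = $8,430; SL = ⌊$6,236/2⌋ = $3,118 → take DB $8,430, capped at $6,236. Book value $31,700.
Year 9 (final): $31,700 − $31,700 = $0. Book value $31,700.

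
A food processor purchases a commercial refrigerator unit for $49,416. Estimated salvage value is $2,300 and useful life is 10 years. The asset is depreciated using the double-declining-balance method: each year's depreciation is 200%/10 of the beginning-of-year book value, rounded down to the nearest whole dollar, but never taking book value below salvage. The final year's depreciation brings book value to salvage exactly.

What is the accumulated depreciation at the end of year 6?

$36,460

Depreciable base = $49,416 − $2,300 = $47,116.
Year 1: ⌊$49,416 × 200%/10⌋ = $9,883. Book value $39,533.
Year 2: ⌊$39,533 × 200%/10⌋ = $7,906. Book value $31,627.
Year 3: ⌊$31,627 × 200%/10⌋ = $6,325. Book value $25,302.
Year 4: ⌊$25,302 × 200%/10⌋ = $5,060. Book value $20,242.
Year 5: ⌊$20,242 × 200%/10⌋ = $4,048. Book value $16,194.
Year 6: ⌊$16,194 × 200%/10⌋ = $3,238. Book value $12,956.
Accumulated through year 6 = $49,416 − $12,956 = $36,460.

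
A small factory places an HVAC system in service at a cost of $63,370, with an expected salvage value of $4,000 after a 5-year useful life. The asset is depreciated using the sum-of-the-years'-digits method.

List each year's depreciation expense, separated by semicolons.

$19,790; $15,832; $11,874; $7,916; $3,958

Depreciable base = $63,370 − $4,000 = $59,370.
Sum of the years' digits = 5+4+3+2+1 = 15.
Year 1: $59,370 × 5/15 = $19,790. Book value $43,580.
Year 2: $59,370 × 4/15 = $15,832. Book value $27,748.
Year 3: $59,370 × 3/15 = $11,874. Book value $15,874.
Year 4: $59,370 × 2/15 = $7,916. Book value $7,958.
Year 5: $59,370 × 1/15 = $3,958. Book value $4,000.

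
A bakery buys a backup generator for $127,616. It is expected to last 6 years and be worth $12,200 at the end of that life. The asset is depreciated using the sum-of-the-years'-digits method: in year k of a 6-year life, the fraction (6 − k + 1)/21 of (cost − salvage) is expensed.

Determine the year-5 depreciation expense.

$10,992

Depreciable base = $127,616 − $12,200 = $115,416.
Sum of the years' digits = 6+5+4+3+2+1 = 21.
Year 1: $115,416 × 6/21 = $32,976. Book value $94,640.
Year 2: $115,416 × 5/21 = $27,480. Book value $67,160.
Year 3: $115,416 × 4/21 = $21,984. Book value $45,176.
Year 4: $115,416 × 3/21 = $16,488. Book value $28,688.
Year 5: $115,416 × 2/21 = $10,992. Book value $17,696.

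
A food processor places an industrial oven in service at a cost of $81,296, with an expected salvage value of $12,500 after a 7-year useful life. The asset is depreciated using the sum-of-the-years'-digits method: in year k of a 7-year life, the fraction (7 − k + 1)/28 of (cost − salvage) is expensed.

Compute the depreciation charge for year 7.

$2,457

Depreciable base = $81,296 − $12,500 = $68,796.
Sum of the years' digits = 7+6+5+4+3+2+1 = 28.
Year 1: $68,796 × 7/28 = $17,199. Book value $64,097.
Year 2: $68,796 × 6/28 = $14,742. Book value $49,355.
Year 3: $68,796 × 5/28 = $12,285. Book value $37,070.
Year 4: $68,796 × 4/28 = $9,828. Book value $27,242.
Year 5: $68,796 × 3/28 = $7,371. Book value $19,871.
Year 6: $68,796 × 2/28 = $4,914. Book value $14,957.
Year 7: $68,796 × 1/28 = $2,457. Book value $12,500.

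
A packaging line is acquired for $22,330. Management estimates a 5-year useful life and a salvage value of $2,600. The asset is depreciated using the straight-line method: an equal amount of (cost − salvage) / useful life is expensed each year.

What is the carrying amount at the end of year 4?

Depreciable base = $22,330 − $2,600 = $19,730.
Annual expense = $19,730 / 5 = $3,946.
End of year 1: book value $18,384.
End of year 2: book value $14,438.
End of year 3: book value $10,492.
End of year 4: book value $6,546.

$6,546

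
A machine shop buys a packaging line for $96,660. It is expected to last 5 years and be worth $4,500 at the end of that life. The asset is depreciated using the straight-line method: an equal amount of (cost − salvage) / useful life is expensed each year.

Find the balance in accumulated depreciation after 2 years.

Depreciable base = $96,660 − $4,500 = $92,160.
Annual expense = $92,160 / 5 = $18,432.
End of year 1: book value $78,228.
End of year 2: book value $59,796.
Accumulated through year 2 = $96,660 − $59,796 = $36,864.

$36,864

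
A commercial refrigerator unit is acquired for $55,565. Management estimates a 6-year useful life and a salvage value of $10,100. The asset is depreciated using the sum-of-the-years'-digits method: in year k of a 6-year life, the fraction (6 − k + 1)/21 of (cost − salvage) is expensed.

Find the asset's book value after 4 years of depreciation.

$16,595

Depreciable base = $55,565 − $10,100 = $45,465.
Sum of the years' digits = 6+5+4+3+2+1 = 21.
Year 1: $45,465 × 6/21 = $12,990. Book value $42,575.
Year 2: $45,465 × 5/21 = $10,825. Book value $31,750.
Year 3: $45,465 × 4/21 = $8,660. Book value $23,090.
Year 4: $45,465 × 3/21 = $6,495. Book value $16,595.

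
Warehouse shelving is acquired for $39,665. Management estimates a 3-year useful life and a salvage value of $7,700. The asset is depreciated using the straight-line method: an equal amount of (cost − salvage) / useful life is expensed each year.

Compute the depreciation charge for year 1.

Depreciable base = $39,665 − $7,700 = $31,965.
Annual expense = $31,965 / 3 = $10,655.

$10,655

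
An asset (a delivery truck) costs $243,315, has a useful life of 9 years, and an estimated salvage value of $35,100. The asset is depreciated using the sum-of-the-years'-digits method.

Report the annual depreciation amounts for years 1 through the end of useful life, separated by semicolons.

Depreciable base = $243,315 − $35,100 = $208,215.
Sum of the years' digits = 9+8+7+6+5+4+3+2+1 = 45.
Year 1: $208,215 × 9/45 = $41,643. Book value $201,672.
Year 2: $208,215 × 8/45 = $37,016. Book value $164,656.
Year 3: $208,215 × 7/45 = $32,389. Book value $132,267.
Year 4: $208,215 × 6/45 = $27,762. Book value $104,505.
Year 5: $208,215 × 5/45 = $23,135. Book value $81,370.
Year 6: $208,215 × 4/45 = $18,508. Book value $62,862.
Year 7: $208,215 × 3/45 = $13,881. Book value $48,981.
Year 8: $208,215 × 2/45 = $9,254. Book value $39,727.
Year 9: $208,215 × 1/45 = $4,627. Book value $35,100.

$41,643; $37,016; $32,389; $27,762; $23,135; $18,508; $13,881; $9,254; $4,627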